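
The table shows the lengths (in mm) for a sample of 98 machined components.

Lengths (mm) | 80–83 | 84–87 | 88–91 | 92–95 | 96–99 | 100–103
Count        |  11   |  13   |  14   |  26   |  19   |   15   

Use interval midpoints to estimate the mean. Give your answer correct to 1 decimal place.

92.5

Midpoints: 81.5, 85.5, 89.5, 93.5, 97.5, 101.5
Σfm = 11×81.5 + 13×85.5 + 14×89.5 + 26×93.5 + 19×97.5 + 15×101.5 = 9067
n = Σf = 98
Mean = 9067 / 98 = 92.5204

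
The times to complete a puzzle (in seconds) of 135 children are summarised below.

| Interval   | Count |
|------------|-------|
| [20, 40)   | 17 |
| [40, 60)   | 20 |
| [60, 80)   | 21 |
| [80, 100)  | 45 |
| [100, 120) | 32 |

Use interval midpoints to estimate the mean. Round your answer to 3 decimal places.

78.148

Midpoints: 30, 50, 70, 90, 110
Σfm = 17×30 + 20×50 + 21×70 + 45×90 + 32×110 = 10550
n = Σf = 135
Mean = 10550 / 135 = 78.1481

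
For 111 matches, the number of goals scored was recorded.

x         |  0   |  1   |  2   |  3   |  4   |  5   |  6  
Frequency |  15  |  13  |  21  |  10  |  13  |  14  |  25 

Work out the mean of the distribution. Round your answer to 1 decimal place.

Values: 0, 1, 2, 3, 4, 5, 6
Σfx = 15×0 + 13×1 + 21×2 + 10×3 + 13×4 + 14×5 + 25×6 = 357
n = Σf = 111
Mean = 357 / 111 = 3.2162

3.2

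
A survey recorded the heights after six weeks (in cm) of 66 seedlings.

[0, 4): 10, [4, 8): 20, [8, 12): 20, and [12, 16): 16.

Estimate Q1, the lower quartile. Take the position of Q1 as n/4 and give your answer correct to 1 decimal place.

5.3

Cumulative frequencies: 10, 30, 50, 66
n = 66; position = n/4 = 16.5.
This falls in the class [4, 8): L = 4, F = 10, f = 20, h = 4.
Lower quartile ≈ 4 + ((16.5 − 10) / 20) × 4 = 5.3000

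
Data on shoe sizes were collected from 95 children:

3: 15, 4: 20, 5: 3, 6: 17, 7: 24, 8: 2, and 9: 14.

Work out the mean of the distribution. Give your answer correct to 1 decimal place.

Values: 3, 4, 5, 6, 7, 8, 9
Σfx = 15×3 + 20×4 + 3×5 + 17×6 + 24×7 + 2×8 + 14×9 = 552
n = Σf = 95
Mean = 552 / 95 = 5.8105

5.8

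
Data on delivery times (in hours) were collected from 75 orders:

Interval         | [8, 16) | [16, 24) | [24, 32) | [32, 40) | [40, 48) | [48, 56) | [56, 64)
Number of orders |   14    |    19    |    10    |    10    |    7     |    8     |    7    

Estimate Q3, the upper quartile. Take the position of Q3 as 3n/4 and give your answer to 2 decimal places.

Cumulative frequencies: 14, 33, 43, 53, 60, 68, 75
n = 75; position = 3n/4 = 56.25.
This falls in the class [40, 48): L = 40, F = 53, f = 7, h = 8.
Upper quartile ≈ 40 + ((56.25 − 53) / 7) × 8 = 43.7143

43.71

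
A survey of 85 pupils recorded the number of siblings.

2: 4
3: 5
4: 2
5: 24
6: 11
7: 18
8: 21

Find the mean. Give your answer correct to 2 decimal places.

6.01

Values: 2, 3, 4, 5, 6, 7, 8
Σfx = 4×2 + 5×3 + 2×4 + 24×5 + 11×6 + 18×7 + 21×8 = 511
n = Σf = 85
Mean = 511 / 85 = 6.0118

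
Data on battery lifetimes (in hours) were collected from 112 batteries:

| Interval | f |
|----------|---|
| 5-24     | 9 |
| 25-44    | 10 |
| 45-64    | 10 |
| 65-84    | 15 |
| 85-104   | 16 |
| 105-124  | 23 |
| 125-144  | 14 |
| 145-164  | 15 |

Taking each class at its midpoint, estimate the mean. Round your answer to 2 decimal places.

Midpoints: 14.5, 34.5, 54.5, 74.5, 94.5, 114.5, 134.5, 154.5
Σfm = 9×14.5 + 10×34.5 + 10×54.5 + 15×74.5 + 16×94.5 + 23×114.5 + 14×134.5 + 15×154.5 = 10484
n = Σf = 112
Mean = 10484 / 112 = 93.6071

93.61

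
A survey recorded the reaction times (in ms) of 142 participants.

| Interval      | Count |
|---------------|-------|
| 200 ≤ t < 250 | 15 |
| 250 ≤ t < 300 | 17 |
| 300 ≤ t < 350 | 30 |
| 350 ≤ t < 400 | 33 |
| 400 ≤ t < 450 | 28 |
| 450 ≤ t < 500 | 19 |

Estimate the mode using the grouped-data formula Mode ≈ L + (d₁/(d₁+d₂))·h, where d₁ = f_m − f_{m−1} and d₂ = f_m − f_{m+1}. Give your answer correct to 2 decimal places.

368.75

Modal class: 350 ≤ t < 400 (highest frequency 33).
d₁ = 33 − 30 = 3, d₂ = 33 − 28 = 5
Mode ≈ 350 + (3/(3+5)) × 50 = 350 + 18.7500 = 368.7500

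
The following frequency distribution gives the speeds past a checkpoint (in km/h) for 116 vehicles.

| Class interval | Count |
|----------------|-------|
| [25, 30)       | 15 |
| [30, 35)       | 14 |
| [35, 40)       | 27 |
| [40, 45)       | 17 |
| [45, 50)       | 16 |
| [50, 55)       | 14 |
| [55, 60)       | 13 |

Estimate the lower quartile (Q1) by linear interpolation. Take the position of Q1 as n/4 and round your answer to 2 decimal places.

35.00

Cumulative frequencies: 15, 29, 56, 73, 89, 103, 116
n = 116; position = n/4 = 29.
This falls in the class [30, 35): L = 30, F = 15, f = 14, h = 5.
Lower quartile ≈ 30 + ((29 − 15) / 14) × 5 = 35.0000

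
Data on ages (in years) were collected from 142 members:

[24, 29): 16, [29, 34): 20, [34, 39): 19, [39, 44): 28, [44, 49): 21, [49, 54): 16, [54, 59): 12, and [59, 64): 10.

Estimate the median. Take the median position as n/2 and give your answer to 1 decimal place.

Cumulative frequencies: 16, 36, 55, 83, 104, 120, 132, 142
n = 142; position = n/2 = 71.
This falls in the class [39, 44): L = 39, F = 55, f = 28, h = 5.
Median ≈ 39 + ((71 − 55) / 28) × 5 = 41.8571

41.9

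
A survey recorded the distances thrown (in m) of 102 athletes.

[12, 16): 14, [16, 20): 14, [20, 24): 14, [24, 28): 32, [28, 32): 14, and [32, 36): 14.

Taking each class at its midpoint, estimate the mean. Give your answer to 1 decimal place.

24.4

Midpoints: 14, 18, 22, 26, 30, 34
Σfm = 14×14 + 14×18 + 14×22 + 32×26 + 14×30 + 14×34 = 2484
n = Σf = 102
Mean = 2484 / 102 = 24.3529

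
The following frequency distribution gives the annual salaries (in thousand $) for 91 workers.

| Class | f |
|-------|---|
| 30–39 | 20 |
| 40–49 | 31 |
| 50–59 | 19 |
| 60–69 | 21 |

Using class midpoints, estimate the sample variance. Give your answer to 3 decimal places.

116.142

Midpoints: 34.5, 44.5, 54.5, 64.5
n = 91, Σfm = 4459.5, mean = 49.0055
Σfm² = 228992.75
Σf(m − x̄)² = Σfm² − (Σfm)²/n = 228992.75 − 4459.5²/91 = 10452.7473
Sample variance = 10452.7473 / 90 = 116.1416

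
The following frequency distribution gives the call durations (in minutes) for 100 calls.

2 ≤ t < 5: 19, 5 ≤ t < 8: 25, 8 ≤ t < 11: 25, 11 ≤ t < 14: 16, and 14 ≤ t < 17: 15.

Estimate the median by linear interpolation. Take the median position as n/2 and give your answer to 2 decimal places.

8.72

Cumulative frequencies: 19, 44, 69, 85, 100
n = 100; position = n/2 = 50.
This falls in the class 8 ≤ t < 11: L = 8, F = 44, f = 25, h = 3.
Median ≈ 8 + ((50 − 44) / 25) × 3 = 8.7200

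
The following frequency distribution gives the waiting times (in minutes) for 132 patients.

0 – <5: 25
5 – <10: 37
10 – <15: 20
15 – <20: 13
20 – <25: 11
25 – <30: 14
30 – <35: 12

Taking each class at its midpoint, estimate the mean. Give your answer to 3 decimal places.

13.939

Midpoints: 2.5, 7.5, 12.5, 17.5, 22.5, 27.5, 32.5
Σfm = 25×2.5 + 37×7.5 + 20×12.5 + 13×17.5 + 11×22.5 + 14×27.5 + 12×32.5 = 1840
n = Σf = 132
Mean = 1840 / 132 = 13.9394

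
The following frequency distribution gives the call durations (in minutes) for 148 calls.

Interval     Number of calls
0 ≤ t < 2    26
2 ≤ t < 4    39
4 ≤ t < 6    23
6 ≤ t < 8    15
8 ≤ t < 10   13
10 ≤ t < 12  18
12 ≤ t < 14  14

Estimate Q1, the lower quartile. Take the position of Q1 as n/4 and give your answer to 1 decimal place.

2.6

Cumulative frequencies: 26, 65, 88, 103, 116, 134, 148
n = 148; position = n/4 = 37.
This falls in the class 2 ≤ t < 4: L = 2, F = 26, f = 39, h = 2.
Lower quartile ≈ 2 + ((37 − 26) / 39) × 2 = 2.5641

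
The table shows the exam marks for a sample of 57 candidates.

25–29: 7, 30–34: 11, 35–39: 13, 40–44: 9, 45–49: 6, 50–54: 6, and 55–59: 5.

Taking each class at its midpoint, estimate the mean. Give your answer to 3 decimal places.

Midpoints: 27, 32, 37, 42, 47, 52, 57
Σfm = 7×27 + 11×32 + 13×37 + 9×42 + 6×47 + 6×52 + 5×57 = 2279
n = Σf = 57
Mean = 2279 / 57 = 39.9825

39.982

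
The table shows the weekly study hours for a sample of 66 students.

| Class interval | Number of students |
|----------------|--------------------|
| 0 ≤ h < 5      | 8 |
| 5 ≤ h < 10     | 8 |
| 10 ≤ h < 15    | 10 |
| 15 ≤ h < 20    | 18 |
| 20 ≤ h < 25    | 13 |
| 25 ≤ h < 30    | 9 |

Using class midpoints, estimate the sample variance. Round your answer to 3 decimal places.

60.589

Midpoints: 2.5, 7.5, 12.5, 17.5, 22.5, 27.5
n = 66, Σfm = 1060, mean = 16.0606
Σfm² = 20962.5
Σf(m − x̄)² = Σfm² − (Σfm)²/n = 20962.5 − 1060²/66 = 3938.2576
Sample variance = 3938.2576 / 65 = 60.5886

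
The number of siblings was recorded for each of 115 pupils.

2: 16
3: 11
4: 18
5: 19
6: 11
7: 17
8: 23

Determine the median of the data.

5

Cumulative frequencies: 16, 27, 45, 64, 75, 92, 115
n = 115, so the median is the value in position (n+1)/2 = 58.
Position 58 falls at value 5.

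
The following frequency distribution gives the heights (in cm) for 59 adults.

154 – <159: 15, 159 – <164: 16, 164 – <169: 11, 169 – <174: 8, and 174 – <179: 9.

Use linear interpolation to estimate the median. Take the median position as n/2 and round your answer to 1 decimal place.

Cumulative frequencies: 15, 31, 42, 50, 59
n = 59; position = n/2 = 29.5.
This falls in the class 159 – <164: L = 159, F = 15, f = 16, h = 5.
Median ≈ 159 + ((29.5 − 15) / 16) × 5 = 163.5312

163.5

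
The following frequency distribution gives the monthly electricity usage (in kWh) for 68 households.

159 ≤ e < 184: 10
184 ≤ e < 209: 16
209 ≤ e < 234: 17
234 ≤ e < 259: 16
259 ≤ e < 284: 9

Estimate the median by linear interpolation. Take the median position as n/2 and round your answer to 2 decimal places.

Cumulative frequencies: 10, 26, 43, 59, 68
n = 68; position = n/2 = 34.
This falls in the class 209 ≤ e < 234: L = 209, F = 26, f = 17, h = 25.
Median ≈ 209 + ((34 − 26) / 17) × 25 = 220.7647

220.76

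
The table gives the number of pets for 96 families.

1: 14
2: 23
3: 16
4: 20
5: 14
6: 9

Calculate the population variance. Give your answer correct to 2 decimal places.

2.40

Values: 1, 2, 3, 4, 5, 6
n = 96, Σfx = 312, mean = 3.2500
Σfx² = 1244
Σf(x − x̄)² = Σfx² − (Σfx)²/n = 1244 − 312²/96 = 230.0000
Population variance = 230.0000 / 96 = 2.3958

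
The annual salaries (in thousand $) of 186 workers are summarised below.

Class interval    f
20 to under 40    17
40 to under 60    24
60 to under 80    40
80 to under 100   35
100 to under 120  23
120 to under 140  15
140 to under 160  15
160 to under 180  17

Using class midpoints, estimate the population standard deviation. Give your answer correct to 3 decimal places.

40.827

Midpoints: 30, 50, 70, 90, 110, 130, 150, 170
n = 186, Σfm = 17280, mean = 92.9032
Σfm² = 1915400
Σf(m − x̄)² = Σfm² − (Σfm)²/n = 1915400 − 17280²/186 = 310032.2581
Population variance = 310032.2581 / 186 = 1666.8401
Standard deviation = √1666.8401 = 40.8270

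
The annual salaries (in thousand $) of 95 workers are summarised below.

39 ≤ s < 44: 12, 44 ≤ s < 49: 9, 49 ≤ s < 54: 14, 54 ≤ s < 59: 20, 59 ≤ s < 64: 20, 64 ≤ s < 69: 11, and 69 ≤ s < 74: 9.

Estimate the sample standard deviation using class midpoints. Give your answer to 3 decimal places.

Midpoints: 41.5, 46.5, 51.5, 56.5, 61.5, 66.5, 71.5
n = 95, Σfm = 5372.5, mean = 56.5526
Σfm² = 311403.75
Σf(m − x̄)² = Σfm² − (Σfm)²/n = 311403.75 − 5372.5²/95 = 7574.7368
Sample variance = 7574.7368 / 94 = 80.5823
Standard deviation = √80.5823 = 8.9768

8.977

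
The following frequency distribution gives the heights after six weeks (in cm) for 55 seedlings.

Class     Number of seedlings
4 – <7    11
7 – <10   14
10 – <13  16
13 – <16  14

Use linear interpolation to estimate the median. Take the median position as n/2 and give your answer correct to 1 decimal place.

Cumulative frequencies: 11, 25, 41, 55
n = 55; position = n/2 = 27.5.
This falls in the class 10 – <13: L = 10, F = 25, f = 16, h = 3.
Median ≈ 10 + ((27.5 − 25) / 16) × 3 = 10.4688

10.5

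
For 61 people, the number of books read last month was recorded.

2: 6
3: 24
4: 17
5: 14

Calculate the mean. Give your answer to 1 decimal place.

Values: 2, 3, 4, 5
Σfx = 6×2 + 24×3 + 17×4 + 14×5 = 222
n = Σf = 61
Mean = 222 / 61 = 3.6393

3.6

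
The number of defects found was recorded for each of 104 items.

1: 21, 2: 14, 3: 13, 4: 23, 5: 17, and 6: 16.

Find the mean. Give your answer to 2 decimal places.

Values: 1, 2, 3, 4, 5, 6
Σfx = 21×1 + 14×2 + 13×3 + 23×4 + 17×5 + 16×6 = 361
n = Σf = 104
Mean = 361 / 104 = 3.4712

3.47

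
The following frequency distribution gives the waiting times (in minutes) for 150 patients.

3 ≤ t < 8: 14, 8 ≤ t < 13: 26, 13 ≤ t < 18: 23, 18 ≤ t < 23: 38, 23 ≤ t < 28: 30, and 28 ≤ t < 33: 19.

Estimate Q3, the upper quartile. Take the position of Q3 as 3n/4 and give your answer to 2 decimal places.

Cumulative frequencies: 14, 40, 63, 101, 131, 150
n = 150; position = 3n/4 = 112.5.
This falls in the class 23 ≤ t < 28: L = 23, F = 101, f = 30, h = 5.
Upper quartile ≈ 23 + ((112.5 − 101) / 30) × 5 = 24.9167

24.92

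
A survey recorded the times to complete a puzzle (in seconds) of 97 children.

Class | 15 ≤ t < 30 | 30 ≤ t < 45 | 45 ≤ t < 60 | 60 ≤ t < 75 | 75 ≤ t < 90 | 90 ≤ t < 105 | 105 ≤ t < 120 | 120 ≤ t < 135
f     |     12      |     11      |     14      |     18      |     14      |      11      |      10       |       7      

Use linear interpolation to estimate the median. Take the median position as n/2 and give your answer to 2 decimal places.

69.58

Cumulative frequencies: 12, 23, 37, 55, 69, 80, 90, 97
n = 97; position = n/2 = 48.5.
This falls in the class 60 ≤ t < 75: L = 60, F = 37, f = 18, h = 15.
Median ≈ 60 + ((48.5 − 37) / 18) × 15 = 69.5833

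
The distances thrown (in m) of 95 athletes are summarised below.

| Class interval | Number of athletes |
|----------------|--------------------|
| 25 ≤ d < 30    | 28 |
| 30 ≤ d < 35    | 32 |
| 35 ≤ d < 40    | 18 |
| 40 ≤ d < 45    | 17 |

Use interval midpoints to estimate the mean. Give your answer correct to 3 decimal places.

Midpoints: 27.5, 32.5, 37.5, 42.5
Σfm = 28×27.5 + 32×32.5 + 18×37.5 + 17×42.5 = 3207.5
n = Σf = 95
Mean = 3207.5 / 95 = 33.7632

33.763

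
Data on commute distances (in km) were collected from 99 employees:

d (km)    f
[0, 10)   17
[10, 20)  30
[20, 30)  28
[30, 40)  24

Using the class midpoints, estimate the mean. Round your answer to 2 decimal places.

20.96

Midpoints: 5, 15, 25, 35
Σfm = 17×5 + 30×15 + 28×25 + 24×35 = 2075
n = Σf = 99
Mean = 2075 / 99 = 20.9596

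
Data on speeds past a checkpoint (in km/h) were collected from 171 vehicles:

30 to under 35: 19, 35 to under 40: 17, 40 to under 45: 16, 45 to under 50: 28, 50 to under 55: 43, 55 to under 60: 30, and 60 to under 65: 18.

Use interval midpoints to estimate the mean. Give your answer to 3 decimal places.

Midpoints: 32.5, 37.5, 42.5, 47.5, 52.5, 57.5, 62.5
Σfm = 19×32.5 + 17×37.5 + 16×42.5 + 28×47.5 + 43×52.5 + 30×57.5 + 18×62.5 = 8372.5
n = Σf = 171
Mean = 8372.5 / 171 = 48.9620

48.962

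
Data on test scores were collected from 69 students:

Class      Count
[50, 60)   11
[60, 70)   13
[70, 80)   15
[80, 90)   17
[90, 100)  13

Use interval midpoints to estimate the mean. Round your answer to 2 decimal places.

76.16

Midpoints: 55, 65, 75, 85, 95
Σfm = 11×55 + 13×65 + 15×75 + 17×85 + 13×95 = 5255
n = Σf = 69
Mean = 5255 / 69 = 76.1594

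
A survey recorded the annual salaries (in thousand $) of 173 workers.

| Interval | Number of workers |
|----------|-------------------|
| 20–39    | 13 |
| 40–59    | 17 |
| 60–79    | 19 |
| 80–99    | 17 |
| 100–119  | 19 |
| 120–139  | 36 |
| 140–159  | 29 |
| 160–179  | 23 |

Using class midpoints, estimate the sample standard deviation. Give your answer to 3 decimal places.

Midpoints: 29.5, 49.5, 69.5, 89.5, 109.5, 129.5, 149.5, 169.5
n = 173, Σfm = 19043.5, mean = 110.0780
Σfm² = 2421413.25
Σf(m − x̄)² = Σfm² − (Σfm)²/n = 2421413.25 − 19043.5²/173 = 325142.1965
Sample variance = 325142.1965 / 172 = 1890.3616
Standard deviation = √1890.3616 = 43.4783

43.478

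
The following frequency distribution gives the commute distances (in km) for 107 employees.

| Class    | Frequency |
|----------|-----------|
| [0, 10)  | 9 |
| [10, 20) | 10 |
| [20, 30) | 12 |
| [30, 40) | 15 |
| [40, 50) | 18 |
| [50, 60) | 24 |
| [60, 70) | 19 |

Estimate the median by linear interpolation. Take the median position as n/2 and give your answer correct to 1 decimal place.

44.2

Cumulative frequencies: 9, 19, 31, 46, 64, 88, 107
n = 107; position = n/2 = 53.5.
This falls in the class [40, 50): L = 40, F = 46, f = 18, h = 10.
Median ≈ 40 + ((53.5 − 46) / 18) × 10 = 44.1667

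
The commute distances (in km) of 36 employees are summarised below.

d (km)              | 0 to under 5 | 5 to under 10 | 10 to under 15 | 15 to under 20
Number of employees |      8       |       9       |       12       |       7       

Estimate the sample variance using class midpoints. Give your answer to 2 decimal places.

27.86

Midpoints: 2.5, 7.5, 12.5, 17.5
n = 36, Σfm = 360, mean = 10.0000
Σfm² = 4575
Σf(m − x̄)² = Σfm² − (Σfm)²/n = 4575 − 360²/36 = 975.0000
Sample variance = 975.0000 / 35 = 27.8571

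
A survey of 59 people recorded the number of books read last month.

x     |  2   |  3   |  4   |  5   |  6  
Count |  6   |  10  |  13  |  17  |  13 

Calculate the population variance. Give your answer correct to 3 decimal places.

1.619

Values: 2, 3, 4, 5, 6
n = 59, Σfx = 257, mean = 4.3559
Σfx² = 1215
Σf(x − x̄)² = Σfx² − (Σfx)²/n = 1215 − 257²/59 = 95.5254
Population variance = 95.5254 / 59 = 1.6191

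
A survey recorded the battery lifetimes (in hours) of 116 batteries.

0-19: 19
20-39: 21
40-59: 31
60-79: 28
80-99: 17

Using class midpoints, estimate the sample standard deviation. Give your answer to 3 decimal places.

25.904

Midpoints: 9.5, 29.5, 49.5, 69.5, 89.5
n = 116, Σfm = 5802, mean = 50.0172
Σfm² = 367369
Σf(m − x̄)² = Σfm² − (Σfm)²/n = 367369 − 5802²/116 = 77168.9655
Sample variance = 77168.9655 / 115 = 671.0345
Standard deviation = √671.0345 = 25.9043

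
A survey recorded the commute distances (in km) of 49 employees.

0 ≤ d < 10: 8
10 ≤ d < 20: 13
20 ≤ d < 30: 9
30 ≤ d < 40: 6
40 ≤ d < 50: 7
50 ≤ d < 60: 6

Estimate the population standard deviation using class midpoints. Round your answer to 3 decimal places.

Midpoints: 5, 15, 25, 35, 45, 55
n = 49, Σfm = 1315, mean = 26.8367
Σfm² = 48425
Σf(m − x̄)² = Σfm² − (Σfm)²/n = 48425 − 1315²/49 = 13134.6939
Population variance = 13134.6939 / 49 = 268.0550
Standard deviation = √268.0550 = 16.3724

16.372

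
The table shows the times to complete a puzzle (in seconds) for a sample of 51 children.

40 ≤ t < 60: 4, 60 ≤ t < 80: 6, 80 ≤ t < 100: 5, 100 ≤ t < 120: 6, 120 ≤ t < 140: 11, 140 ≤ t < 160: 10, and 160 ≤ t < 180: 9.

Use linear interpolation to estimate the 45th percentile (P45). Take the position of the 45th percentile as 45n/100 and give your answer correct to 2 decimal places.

123.55

Cumulative frequencies: 4, 10, 15, 21, 32, 42, 51
n = 51; position = 45n/100 = 22.95.
This falls in the class 120 ≤ t < 140: L = 120, F = 21, f = 11, h = 20.
45th percentile ≈ 120 + ((22.95 − 21) / 11) × 20 = 123.5455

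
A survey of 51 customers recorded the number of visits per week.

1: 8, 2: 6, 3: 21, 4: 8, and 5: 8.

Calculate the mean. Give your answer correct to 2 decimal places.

3.04

Values: 1, 2, 3, 4, 5
Σfx = 8×1 + 6×2 + 21×3 + 8×4 + 8×5 = 155
n = Σf = 51
Mean = 155 / 51 = 3.0392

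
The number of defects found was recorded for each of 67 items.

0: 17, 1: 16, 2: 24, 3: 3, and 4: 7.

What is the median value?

2

Cumulative frequencies: 17, 33, 57, 60, 67
n = 67, so the median is the value in position (n+1)/2 = 34.
Position 34 falls at value 2.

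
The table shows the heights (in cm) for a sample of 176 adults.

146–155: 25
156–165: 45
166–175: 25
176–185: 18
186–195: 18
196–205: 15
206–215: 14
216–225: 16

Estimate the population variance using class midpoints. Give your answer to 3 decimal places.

Midpoints: 150.5, 160.5, 170.5, 180.5, 190.5, 200.5, 210.5, 220.5
n = 176, Σfm = 31408, mean = 178.4545
Σfm² = 5693164
Σf(m − x̄)² = Σfm² − (Σfm)²/n = 5693164 − 31408²/176 = 88263.6364
Population variance = 88263.6364 / 176 = 501.4979

501.498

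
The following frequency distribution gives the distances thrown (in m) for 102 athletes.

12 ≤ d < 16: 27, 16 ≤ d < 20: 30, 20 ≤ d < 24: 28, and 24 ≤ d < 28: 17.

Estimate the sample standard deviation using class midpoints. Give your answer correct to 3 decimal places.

Midpoints: 14, 18, 22, 26
n = 102, Σfm = 1976, mean = 19.3725
Σfm² = 40056
Σf(m − x̄)² = Σfm² − (Σfm)²/n = 40056 − 1976²/102 = 1775.8431
Sample variance = 1775.8431 / 101 = 17.5826
Standard deviation = √17.5826 = 4.1932

4.193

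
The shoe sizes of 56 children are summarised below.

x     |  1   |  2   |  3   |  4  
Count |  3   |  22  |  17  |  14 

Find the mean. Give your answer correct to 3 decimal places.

Values: 1, 2, 3, 4
Σfx = 3×1 + 22×2 + 17×3 + 14×4 = 154
n = Σf = 56
Mean = 154 / 56 = 2.7500

2.750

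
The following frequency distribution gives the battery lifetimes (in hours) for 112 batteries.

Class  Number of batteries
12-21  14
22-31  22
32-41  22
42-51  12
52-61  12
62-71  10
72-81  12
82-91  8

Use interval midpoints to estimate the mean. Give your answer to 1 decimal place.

45.8

Midpoints: 16.5, 26.5, 36.5, 46.5, 56.5, 66.5, 76.5, 86.5
Σfm = 14×16.5 + 22×26.5 + 22×36.5 + 12×46.5 + 12×56.5 + 10×66.5 + 12×76.5 + 8×86.5 = 5128
n = Σf = 112
Mean = 5128 / 112 = 45.7857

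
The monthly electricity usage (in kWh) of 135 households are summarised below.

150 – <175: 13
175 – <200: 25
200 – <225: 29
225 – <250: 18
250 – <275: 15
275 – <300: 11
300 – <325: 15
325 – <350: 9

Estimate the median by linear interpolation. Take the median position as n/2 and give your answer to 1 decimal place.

Cumulative frequencies: 13, 38, 67, 85, 100, 111, 126, 135
n = 135; position = n/2 = 67.5.
This falls in the class 225 – <250: L = 225, F = 67, f = 18, h = 25.
Median ≈ 225 + ((67.5 − 67) / 18) × 25 = 225.6944

225.7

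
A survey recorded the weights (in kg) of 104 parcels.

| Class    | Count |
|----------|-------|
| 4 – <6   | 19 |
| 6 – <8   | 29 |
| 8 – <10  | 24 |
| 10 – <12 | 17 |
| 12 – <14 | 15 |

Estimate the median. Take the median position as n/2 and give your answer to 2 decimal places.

8.33

Cumulative frequencies: 19, 48, 72, 89, 104
n = 104; position = n/2 = 52.
This falls in the class 8 – <10: L = 8, F = 48, f = 24, h = 2.
Median ≈ 8 + ((52 − 48) / 24) × 2 = 8.3333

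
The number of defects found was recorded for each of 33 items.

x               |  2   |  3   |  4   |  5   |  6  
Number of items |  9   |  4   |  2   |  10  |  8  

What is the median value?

Cumulative frequencies: 9, 13, 15, 25, 33
n = 33, so the median is the value in position (n+1)/2 = 17.
Position 17 falls at value 5.

5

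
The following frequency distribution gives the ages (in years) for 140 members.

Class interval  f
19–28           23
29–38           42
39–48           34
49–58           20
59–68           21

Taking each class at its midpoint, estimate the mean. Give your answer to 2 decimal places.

Midpoints: 23.5, 33.5, 43.5, 53.5, 63.5
Σfm = 23×23.5 + 42×33.5 + 34×43.5 + 20×53.5 + 21×63.5 = 5830
n = Σf = 140
Mean = 5830 / 140 = 41.6429

41.64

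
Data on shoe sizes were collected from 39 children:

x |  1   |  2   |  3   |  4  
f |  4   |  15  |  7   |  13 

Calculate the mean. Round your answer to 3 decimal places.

2.744

Values: 1, 2, 3, 4
Σfx = 4×1 + 15×2 + 7×3 + 13×4 = 107
n = Σf = 39
Mean = 107 / 39 = 2.7436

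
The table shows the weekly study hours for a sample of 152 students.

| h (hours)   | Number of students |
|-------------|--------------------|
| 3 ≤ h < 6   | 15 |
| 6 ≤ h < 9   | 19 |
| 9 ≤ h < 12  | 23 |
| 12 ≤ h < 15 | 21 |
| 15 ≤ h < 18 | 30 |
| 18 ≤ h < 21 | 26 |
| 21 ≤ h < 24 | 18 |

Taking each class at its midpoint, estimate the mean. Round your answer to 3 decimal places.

Midpoints: 4.5, 7.5, 10.5, 13.5, 16.5, 19.5, 22.5
Σfm = 15×4.5 + 19×7.5 + 23×10.5 + 21×13.5 + 30×16.5 + 26×19.5 + 18×22.5 = 2142
n = Σf = 152
Mean = 2142 / 152 = 14.0921

14.092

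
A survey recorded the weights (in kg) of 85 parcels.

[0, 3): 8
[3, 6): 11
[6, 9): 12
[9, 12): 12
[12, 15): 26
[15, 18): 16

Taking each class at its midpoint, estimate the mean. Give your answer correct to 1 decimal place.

Midpoints: 1.5, 4.5, 7.5, 10.5, 13.5, 16.5
Σfm = 8×1.5 + 11×4.5 + 12×7.5 + 12×10.5 + 26×13.5 + 16×16.5 = 892.5
n = Σf = 85
Mean = 892.5 / 85 = 10.5000

10.5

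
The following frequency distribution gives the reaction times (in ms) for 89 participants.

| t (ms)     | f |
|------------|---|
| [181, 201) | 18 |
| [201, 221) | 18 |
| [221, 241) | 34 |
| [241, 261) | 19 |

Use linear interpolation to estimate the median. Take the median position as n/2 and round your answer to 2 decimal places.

Cumulative frequencies: 18, 36, 70, 89
n = 89; position = n/2 = 44.5.
This falls in the class [221, 241): L = 221, F = 36, f = 34, h = 20.
Median ≈ 221 + ((44.5 − 36) / 34) × 20 = 226.0000

226.00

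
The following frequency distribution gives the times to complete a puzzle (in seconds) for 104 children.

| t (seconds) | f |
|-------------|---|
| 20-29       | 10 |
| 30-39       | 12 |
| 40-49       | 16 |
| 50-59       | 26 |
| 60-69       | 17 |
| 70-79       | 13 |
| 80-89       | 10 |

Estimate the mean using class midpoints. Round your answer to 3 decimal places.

Midpoints: 24.5, 34.5, 44.5, 54.5, 64.5, 74.5, 84.5
Σfm = 10×24.5 + 12×34.5 + 16×44.5 + 26×54.5 + 17×64.5 + 13×74.5 + 10×84.5 = 5698
n = Σf = 104
Mean = 5698 / 104 = 54.7885

54.788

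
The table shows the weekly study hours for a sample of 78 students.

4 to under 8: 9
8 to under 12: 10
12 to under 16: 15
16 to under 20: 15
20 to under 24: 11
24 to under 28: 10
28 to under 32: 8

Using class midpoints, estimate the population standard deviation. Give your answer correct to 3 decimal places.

7.280

Midpoints: 6, 10, 14, 18, 22, 26, 30
n = 78, Σfm = 1376, mean = 17.6410
Σfm² = 28408
Σf(m − x̄)² = Σfm² − (Σfm)²/n = 28408 − 1376²/78 = 4133.9487
Population variance = 4133.9487 / 78 = 52.9993
Standard deviation = √52.9993 = 7.2801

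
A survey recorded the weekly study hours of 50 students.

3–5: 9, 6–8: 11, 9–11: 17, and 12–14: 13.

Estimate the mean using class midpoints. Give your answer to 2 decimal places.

Midpoints: 4, 7, 10, 13
Σfm = 9×4 + 11×7 + 17×10 + 13×13 = 452
n = Σf = 50
Mean = 452 / 50 = 9.0400

9.04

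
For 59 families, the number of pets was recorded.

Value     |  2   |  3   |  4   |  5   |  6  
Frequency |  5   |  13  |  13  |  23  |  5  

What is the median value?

Cumulative frequencies: 5, 18, 31, 54, 59
n = 59, so the median is the value in position (n+1)/2 = 30.
Position 30 falls at value 4.

4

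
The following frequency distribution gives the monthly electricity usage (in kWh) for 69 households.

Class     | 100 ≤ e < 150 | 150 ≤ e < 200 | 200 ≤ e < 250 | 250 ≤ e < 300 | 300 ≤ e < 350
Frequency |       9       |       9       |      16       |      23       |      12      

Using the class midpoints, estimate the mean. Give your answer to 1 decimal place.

239.5

Midpoints: 125, 175, 225, 275, 325
Σfm = 9×125 + 9×175 + 16×225 + 23×275 + 12×325 = 16525
n = Σf = 69
Mean = 16525 / 69 = 239.4928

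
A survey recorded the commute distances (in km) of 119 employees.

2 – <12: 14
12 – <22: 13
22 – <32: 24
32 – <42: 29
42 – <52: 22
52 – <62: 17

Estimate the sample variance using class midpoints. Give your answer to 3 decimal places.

238.228

Midpoints: 7, 17, 27, 37, 47, 57
n = 119, Σfm = 4043, mean = 33.9748
Σfm² = 165471
Σf(m − x̄)² = Σfm² − (Σfm)²/n = 165471 − 4043²/119 = 28110.9244
Sample variance = 28110.9244 / 118 = 238.2282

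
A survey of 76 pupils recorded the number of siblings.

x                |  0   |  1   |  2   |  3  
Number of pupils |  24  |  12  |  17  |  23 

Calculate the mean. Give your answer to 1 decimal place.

1.5

Values: 0, 1, 2, 3
Σfx = 24×0 + 12×1 + 17×2 + 23×3 = 115
n = Σf = 76
Mean = 115 / 76 = 1.5132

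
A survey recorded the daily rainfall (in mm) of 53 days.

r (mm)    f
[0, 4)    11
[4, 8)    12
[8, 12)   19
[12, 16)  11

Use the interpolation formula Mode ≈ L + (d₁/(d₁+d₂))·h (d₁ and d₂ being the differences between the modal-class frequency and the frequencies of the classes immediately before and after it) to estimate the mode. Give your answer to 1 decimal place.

Modal class: [8, 12) (highest frequency 19).
d₁ = 19 − 12 = 7, d₂ = 19 − 11 = 8
Mode ≈ 8 + (7/(7+8)) × 4 = 8 + 1.8667 = 9.8667

9.9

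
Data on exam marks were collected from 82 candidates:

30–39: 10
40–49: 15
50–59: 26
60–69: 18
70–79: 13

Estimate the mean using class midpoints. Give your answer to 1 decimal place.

55.6

Midpoints: 34.5, 44.5, 54.5, 64.5, 74.5
Σfm = 10×34.5 + 15×44.5 + 26×54.5 + 18×64.5 + 13×74.5 = 4559
n = Σf = 82
Mean = 4559 / 82 = 55.5976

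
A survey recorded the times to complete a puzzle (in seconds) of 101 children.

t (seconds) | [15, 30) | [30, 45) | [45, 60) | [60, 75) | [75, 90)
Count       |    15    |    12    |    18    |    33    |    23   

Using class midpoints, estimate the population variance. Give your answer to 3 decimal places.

408.666

Midpoints: 22.5, 37.5, 52.5, 67.5, 82.5
n = 101, Σfm = 5857.5, mean = 57.9950
Σfm² = 380981.25
Σf(m − x̄)² = Σfm² − (Σfm)²/n = 380981.25 − 5857.5²/101 = 41275.2475
Population variance = 41275.2475 / 101 = 408.6658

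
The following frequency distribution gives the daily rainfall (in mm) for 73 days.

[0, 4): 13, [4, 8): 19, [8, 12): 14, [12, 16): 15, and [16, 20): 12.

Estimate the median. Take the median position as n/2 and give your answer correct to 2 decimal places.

9.29

Cumulative frequencies: 13, 32, 46, 61, 73
n = 73; position = n/2 = 36.5.
This falls in the class [8, 12): L = 8, F = 32, f = 14, h = 4.
Median ≈ 8 + ((36.5 − 32) / 14) × 4 = 9.2857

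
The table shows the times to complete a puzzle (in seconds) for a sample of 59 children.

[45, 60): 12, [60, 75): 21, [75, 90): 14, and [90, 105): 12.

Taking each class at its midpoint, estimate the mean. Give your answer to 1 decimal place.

74.1

Midpoints: 52.5, 67.5, 82.5, 97.5
Σfm = 12×52.5 + 21×67.5 + 14×82.5 + 12×97.5 = 4372.5
n = Σf = 59
Mean = 4372.5 / 59 = 74.1102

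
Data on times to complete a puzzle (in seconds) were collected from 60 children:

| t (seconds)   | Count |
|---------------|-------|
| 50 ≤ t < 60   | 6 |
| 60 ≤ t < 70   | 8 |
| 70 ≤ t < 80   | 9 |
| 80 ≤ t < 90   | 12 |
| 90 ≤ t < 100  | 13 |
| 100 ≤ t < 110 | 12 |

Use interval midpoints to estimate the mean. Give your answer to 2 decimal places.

84.00

Midpoints: 55, 65, 75, 85, 95, 105
Σfm = 6×55 + 8×65 + 9×75 + 12×85 + 13×95 + 12×105 = 5040
n = Σf = 60
Mean = 5040 / 60 = 84.0000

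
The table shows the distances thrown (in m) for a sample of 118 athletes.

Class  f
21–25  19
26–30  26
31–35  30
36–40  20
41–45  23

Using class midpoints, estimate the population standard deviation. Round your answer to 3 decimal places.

Midpoints: 23, 28, 33, 38, 43
n = 118, Σfm = 3904, mean = 33.0847
Σfm² = 134512
Σf(m − x̄)² = Σfm² − (Σfm)²/n = 134512 − 3904²/118 = 5349.1525
Population variance = 5349.1525 / 118 = 45.3318
Standard deviation = √45.3318 = 6.7329

6.733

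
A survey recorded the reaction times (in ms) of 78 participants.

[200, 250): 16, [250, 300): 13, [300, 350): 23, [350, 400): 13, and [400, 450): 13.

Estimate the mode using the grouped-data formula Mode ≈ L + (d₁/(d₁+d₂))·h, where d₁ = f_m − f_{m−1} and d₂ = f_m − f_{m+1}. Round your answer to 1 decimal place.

Modal class: [300, 350) (highest frequency 23).
d₁ = 23 − 13 = 10, d₂ = 23 − 13 = 10
Mode ≈ 300 + (10/(10+10)) × 50 = 300 + 25.0000 = 325.0000

325.0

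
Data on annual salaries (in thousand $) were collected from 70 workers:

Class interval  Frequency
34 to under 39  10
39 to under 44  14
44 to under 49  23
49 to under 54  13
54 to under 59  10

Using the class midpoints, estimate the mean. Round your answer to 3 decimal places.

46.429

Midpoints: 36.5, 41.5, 46.5, 51.5, 56.5
Σfm = 10×36.5 + 14×41.5 + 23×46.5 + 13×51.5 + 10×56.5 = 3250
n = Σf = 70
Mean = 3250 / 70 = 46.4286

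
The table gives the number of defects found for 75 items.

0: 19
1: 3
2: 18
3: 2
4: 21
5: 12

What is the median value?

2

Cumulative frequencies: 19, 22, 40, 42, 63, 75
n = 75, so the median is the value in position (n+1)/2 = 38.
Position 38 falls at value 2.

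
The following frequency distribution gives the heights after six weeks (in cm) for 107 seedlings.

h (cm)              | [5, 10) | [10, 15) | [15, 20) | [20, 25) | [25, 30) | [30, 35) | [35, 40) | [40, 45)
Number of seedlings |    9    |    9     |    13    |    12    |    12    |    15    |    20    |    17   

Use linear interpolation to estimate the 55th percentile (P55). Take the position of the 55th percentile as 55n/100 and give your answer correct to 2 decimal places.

Cumulative frequencies: 9, 18, 31, 43, 55, 70, 90, 107
n = 107; position = 55n/100 = 58.85.
This falls in the class [30, 35): L = 30, F = 55, f = 15, h = 5.
55th percentile ≈ 30 + ((58.85 − 55) / 15) × 5 = 31.2833

31.28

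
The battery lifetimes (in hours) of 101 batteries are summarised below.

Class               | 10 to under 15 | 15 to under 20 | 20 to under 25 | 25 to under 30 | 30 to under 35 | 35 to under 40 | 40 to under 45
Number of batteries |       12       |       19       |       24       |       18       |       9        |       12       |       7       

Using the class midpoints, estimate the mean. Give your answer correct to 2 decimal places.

Midpoints: 12.5, 17.5, 22.5, 27.5, 32.5, 37.5, 42.5
Σfm = 12×12.5 + 19×17.5 + 24×22.5 + 18×27.5 + 9×32.5 + 12×37.5 + 7×42.5 = 2557.5
n = Σf = 101
Mean = 2557.5 / 101 = 25.3218

25.32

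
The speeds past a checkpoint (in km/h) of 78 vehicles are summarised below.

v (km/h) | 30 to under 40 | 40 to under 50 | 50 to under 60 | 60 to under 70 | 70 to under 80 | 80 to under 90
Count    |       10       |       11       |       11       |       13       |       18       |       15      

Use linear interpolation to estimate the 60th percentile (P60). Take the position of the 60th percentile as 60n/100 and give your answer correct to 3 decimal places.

Cumulative frequencies: 10, 21, 32, 45, 63, 78
n = 78; position = 60n/100 = 46.8.
This falls in the class 70 to under 80: L = 70, F = 45, f = 18, h = 10.
60th percentile ≈ 70 + ((46.8 − 45) / 18) × 10 = 71.0000

71.000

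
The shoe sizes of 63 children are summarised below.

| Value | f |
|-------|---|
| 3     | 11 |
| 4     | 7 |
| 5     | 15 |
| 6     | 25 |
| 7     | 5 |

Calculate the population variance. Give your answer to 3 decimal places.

Values: 3, 4, 5, 6, 7
n = 63, Σfx = 321, mean = 5.0952
Σfx² = 1731
Σf(x − x̄)² = Σfx² − (Σfx)²/n = 1731 − 321²/63 = 95.4286
Population variance = 95.4286 / 63 = 1.5147

1.515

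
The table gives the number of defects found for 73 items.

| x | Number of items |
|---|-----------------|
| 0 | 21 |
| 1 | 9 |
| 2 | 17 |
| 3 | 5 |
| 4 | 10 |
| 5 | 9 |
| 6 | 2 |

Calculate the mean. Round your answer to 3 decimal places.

Values: 0, 1, 2, 3, 4, 5, 6
Σfx = 21×0 + 9×1 + 17×2 + 5×3 + 10×4 + 9×5 + 2×6 = 155
n = Σf = 73
Mean = 155 / 73 = 2.1233

2.123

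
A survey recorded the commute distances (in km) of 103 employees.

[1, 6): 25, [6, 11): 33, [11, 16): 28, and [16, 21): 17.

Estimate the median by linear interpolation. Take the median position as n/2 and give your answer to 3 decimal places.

10.015

Cumulative frequencies: 25, 58, 86, 103
n = 103; position = n/2 = 51.5.
This falls in the class [6, 11): L = 6, F = 25, f = 33, h = 5.
Median ≈ 6 + ((51.5 − 25) / 33) × 5 = 10.0152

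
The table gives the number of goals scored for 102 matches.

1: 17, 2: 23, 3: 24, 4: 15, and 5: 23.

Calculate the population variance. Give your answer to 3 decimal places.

Values: 1, 2, 3, 4, 5
n = 102, Σfx = 310, mean = 3.0392
Σfx² = 1140
Σf(x − x̄)² = Σfx² − (Σfx)²/n = 1140 − 310²/102 = 197.8431
Population variance = 197.8431 / 102 = 1.9396

1.940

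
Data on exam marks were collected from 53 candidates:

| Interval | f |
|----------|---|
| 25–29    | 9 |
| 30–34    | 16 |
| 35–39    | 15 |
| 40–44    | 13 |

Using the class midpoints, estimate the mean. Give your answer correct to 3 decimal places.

35.019

Midpoints: 27, 32, 37, 42
Σfm = 9×27 + 16×32 + 15×37 + 13×42 = 1856
n = Σf = 53
Mean = 1856 / 53 = 35.0189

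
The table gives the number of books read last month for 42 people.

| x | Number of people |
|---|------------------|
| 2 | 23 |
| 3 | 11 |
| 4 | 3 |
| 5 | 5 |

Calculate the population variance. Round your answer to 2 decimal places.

Values: 2, 3, 4, 5
n = 42, Σfx = 116, mean = 2.7619
Σfx² = 364
Σf(x − x̄)² = Σfx² − (Σfx)²/n = 364 − 116²/42 = 43.6190
Population variance = 43.6190 / 42 = 1.0385

1.04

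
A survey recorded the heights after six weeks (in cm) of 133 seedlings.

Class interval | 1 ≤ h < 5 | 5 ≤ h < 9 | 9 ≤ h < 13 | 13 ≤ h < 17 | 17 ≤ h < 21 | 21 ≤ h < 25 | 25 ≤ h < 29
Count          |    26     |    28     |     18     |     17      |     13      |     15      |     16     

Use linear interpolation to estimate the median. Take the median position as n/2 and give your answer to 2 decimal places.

11.78

Cumulative frequencies: 26, 54, 72, 89, 102, 117, 133
n = 133; position = n/2 = 66.5.
This falls in the class 9 ≤ h < 13: L = 9, F = 54, f = 18, h = 4.
Median ≈ 9 + ((66.5 − 54) / 18) × 4 = 11.7778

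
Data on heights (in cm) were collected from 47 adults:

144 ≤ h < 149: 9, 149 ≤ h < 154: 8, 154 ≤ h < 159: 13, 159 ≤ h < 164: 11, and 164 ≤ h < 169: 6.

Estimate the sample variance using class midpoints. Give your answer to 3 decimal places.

42.831

Midpoints: 146.5, 151.5, 156.5, 161.5, 166.5
n = 47, Σfm = 7340.5, mean = 156.1809
Σfm² = 1148415.75
Σf(m − x̄)² = Σfm² − (Σfm)²/n = 1148415.75 − 7340.5²/47 = 1970.2128
Sample variance = 1970.2128 / 46 = 42.8307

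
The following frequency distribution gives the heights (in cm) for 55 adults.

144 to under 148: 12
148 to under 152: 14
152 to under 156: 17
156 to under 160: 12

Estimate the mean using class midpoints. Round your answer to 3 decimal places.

152.109

Midpoints: 146, 150, 154, 158
Σfm = 12×146 + 14×150 + 17×154 + 12×158 = 8366
n = Σf = 55
Mean = 8366 / 55 = 152.1091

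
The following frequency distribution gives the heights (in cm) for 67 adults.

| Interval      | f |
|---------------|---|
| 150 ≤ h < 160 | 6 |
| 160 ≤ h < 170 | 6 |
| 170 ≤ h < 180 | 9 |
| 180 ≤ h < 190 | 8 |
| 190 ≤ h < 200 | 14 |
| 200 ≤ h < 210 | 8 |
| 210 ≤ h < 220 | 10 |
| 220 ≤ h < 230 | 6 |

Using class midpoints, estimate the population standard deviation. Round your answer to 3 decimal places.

20.761

Midpoints: 155, 165, 175, 185, 195, 205, 215, 225
n = 67, Σfm = 12845, mean = 191.7164
Σfm² = 2491475
Σf(m − x̄)² = Σfm² − (Σfm)²/n = 2491475 − 12845²/67 = 28877.6119
Population variance = 28877.6119 / 67 = 431.0091
Standard deviation = √431.0091 = 20.7608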